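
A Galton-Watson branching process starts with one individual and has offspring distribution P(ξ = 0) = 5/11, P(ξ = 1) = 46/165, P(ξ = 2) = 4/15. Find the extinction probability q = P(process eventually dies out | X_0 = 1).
q = 1

Mean offspring μ = 0·5/11 + 1·46/165 + 2·4/15 = 134/165 ≤ 1. For μ ≤ 1 with offspring not concentrated at 1, the Galton-Watson process goes extinct almost surely, so q = 1.
(Algebraic check: The pgf is f(s) = 5/11 + 46/165·s + 4/15·s². The extinction probability q is the smallest fixed point of f in [0, 1]. Setting s = f(s):
  4/15·s² + (46/165 − 1)·s + 5/11 = 0
  4/15·s² − (5/11 + 4/15)·s + 5/11 = 0
which factors as (s − 1)·(4/15·s − 5/11) = 0, giving roots s = 1 and s = (5/11)/(4/15) = 75/44. Since 75/44 ≥ 1, the smallest root in [0, 1] is s = 1.)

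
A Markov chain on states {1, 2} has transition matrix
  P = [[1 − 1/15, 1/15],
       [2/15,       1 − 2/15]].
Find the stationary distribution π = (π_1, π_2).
π_1 = 2/3, π_2 = 1/3

Solve πP = π with π_1 + π_2 = 1. From πP = π: π_1 · (1 − 1/15) + π_2 · 2/15 = π_1 ⇒ π_2 · 2/15 = π_1 · 1/15 ⇒ π_2/π_1 = (1/15)/(2/15) = 1/2. Together with π_1 + π_2 = 1:
  π_1 = (2/15)/(1/15 + 2/15) = (2/15)/(1/5) = 2/3,
  π_2 = (1/15)/(1/15 + 2/15) = (1/15)/(1/5) = 1/3.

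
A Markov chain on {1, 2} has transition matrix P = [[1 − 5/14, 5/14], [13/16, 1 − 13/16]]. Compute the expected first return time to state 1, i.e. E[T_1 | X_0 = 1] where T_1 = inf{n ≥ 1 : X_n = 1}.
E[T_1 | X_0 = 1] = 1/π_1 = 131/91

For an irreducible recurrent Markov chain with stationary distribution π, E[T_i | X_0 = i] = 1/π_i (Kac's formula). Here π_1 = (13/16)/(5/14 + 13/16) = (13/16)/(131/112) = 91/131, so E[T_1 | X_0 = 1] = 1/π_1 = (5/14 + 13/16)/(13/16) = (131/112)/(13/16) = 131/91.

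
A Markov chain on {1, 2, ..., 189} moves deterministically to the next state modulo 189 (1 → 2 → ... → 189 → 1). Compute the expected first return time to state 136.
E[T_136 | X_0 = 136] = 189

The chain cycles deterministically, so starting at state 136 it returns in exactly 189 steps. Equivalently, the stationary distribution is uniform π_j = 1/189 for every state j, so by Kac's formula E[T_136] = 1/π_136 = 189.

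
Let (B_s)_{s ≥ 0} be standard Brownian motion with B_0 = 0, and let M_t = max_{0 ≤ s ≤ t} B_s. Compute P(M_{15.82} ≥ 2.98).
P(M_{15.82} ≥ 2.98) = 2·P(B_{15.82} ≥ 2.98) = 2(1 − Φ(2.98/√15.82)) ≈ 0.4537

By the reflection principle for Brownian motion, P(M_t ≥ a) = 2 · P(B_t ≥ a) for a ≥ 0. Since B_t ~ N(0, t), P(B_t ≥ 2.98) = 1 − Φ(2.98/√t) = 1 − Φ(2.98/√15.82) = 1 − Φ(0.7492). So
  P(M_{15.82} ≥ 2.98) = 2(1 − Φ(0.7492)) ≈ 0.4537.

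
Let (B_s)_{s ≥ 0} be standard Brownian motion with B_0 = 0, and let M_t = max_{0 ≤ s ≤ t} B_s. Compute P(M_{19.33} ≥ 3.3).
P(M_{19.33} ≥ 3.3) = 2·P(B_{19.33} ≥ 3.3) = 2(1 − Φ(3.3/√19.33)) ≈ 0.4529

By the reflection principle for Brownian motion, P(M_t ≥ a) = 2 · P(B_t ≥ a) for a ≥ 0. Since B_t ~ N(0, t), P(B_t ≥ 3.3) = 1 − Φ(3.3/√t) = 1 − Φ(3.3/√19.33) = 1 − Φ(0.7506). So
  P(M_{19.33} ≥ 3.3) = 2(1 − Φ(0.7506)) ≈ 0.4529.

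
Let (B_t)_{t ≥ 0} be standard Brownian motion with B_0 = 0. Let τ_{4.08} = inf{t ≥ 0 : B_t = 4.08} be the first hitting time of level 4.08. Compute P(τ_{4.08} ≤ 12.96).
P(τ_{4.08} ≤ 12.96) = 2(1 − Φ(4.08/√12.96)) = 2(1 − Φ(1.1333)) ≈ 0.2571

By the reflection principle for standard BM, P(τ_b ≤ t) = 2 · P(B_t ≥ b). Since B_t ~ N(0, t), P(B_t ≥ 4.08) = 1 − Φ(4.08/√t) = 1 − Φ(4.08/√12.96) = 1 − Φ(1.1333) ≈ 0.12854. Doubling: P(τ_{4.08} ≤ 12.96) ≈ 2 · 0.12854 = 0.25708 ≈ 0.2571.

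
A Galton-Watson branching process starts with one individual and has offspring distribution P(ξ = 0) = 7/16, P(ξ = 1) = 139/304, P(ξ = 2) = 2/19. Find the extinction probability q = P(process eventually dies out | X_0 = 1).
q = 1

Mean offspring μ = 0·7/16 + 1·139/304 + 2·2/19 = 203/304 ≤ 1. For μ ≤ 1 with offspring not concentrated at 1, the Galton-Watson process goes extinct almost surely, so q = 1.
(Algebraic check: The pgf is f(s) = 7/16 + 139/304·s + 2/19·s². The extinction probability q is the smallest fixed point of f in [0, 1]. Setting s = f(s):
  2/19·s² + (139/304 − 1)·s + 7/16 = 0
  2/19·s² − (7/16 + 2/19)·s + 7/16 = 0
which factors as (s − 1)·(2/19·s − 7/16) = 0, giving roots s = 1 and s = (7/16)/(2/19) = 133/32. Since 133/32 ≥ 1, the smallest root in [0, 1] is s = 1.)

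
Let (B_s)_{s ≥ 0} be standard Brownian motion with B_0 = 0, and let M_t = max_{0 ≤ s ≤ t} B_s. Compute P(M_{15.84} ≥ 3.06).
P(M_{15.84} ≥ 3.06) = 2·P(B_{15.84} ≥ 3.06) = 2(1 − Φ(3.06/√15.84)) ≈ 0.4420

By the reflection principle for Brownian motion, P(M_t ≥ a) = 2 · P(B_t ≥ a) for a ≥ 0. Since B_t ~ N(0, t), P(B_t ≥ 3.06) = 1 − Φ(3.06/√t) = 1 − Φ(3.06/√15.84) = 1 − Φ(0.7689). So
  P(M_{15.84} ≥ 3.06) = 2(1 − Φ(0.7689)) ≈ 0.4420.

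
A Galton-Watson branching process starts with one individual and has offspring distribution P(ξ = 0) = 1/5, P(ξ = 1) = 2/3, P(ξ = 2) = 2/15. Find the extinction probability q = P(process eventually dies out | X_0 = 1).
q = 1

Mean offspring μ = 0·1/5 + 1·2/3 + 2·2/15 = 14/15 ≤ 1. For μ ≤ 1 with offspring not concentrated at 1, the Galton-Watson process goes extinct almost surely, so q = 1.
(Algebraic check: The pgf is f(s) = 1/5 + 2/3·s + 2/15·s². The extinction probability q is the smallest fixed point of f in [0, 1]. Setting s = f(s):
  2/15·s² + (2/3 − 1)·s + 1/5 = 0
  2/15·s² − (1/5 + 2/15)·s + 1/5 = 0
which factors as (s − 1)·(2/15·s − 1/5) = 0, giving roots s = 1 and s = (1/5)/(2/15) = 3/2. Since 3/2 ≥ 1, the smallest root in [0, 1] is s = 1.)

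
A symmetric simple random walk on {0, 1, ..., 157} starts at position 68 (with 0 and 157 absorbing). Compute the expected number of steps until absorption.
E[τ | X_0 = 68] = 6052

Let v_k = E[τ | X_0 = k]. Boundary: v_0 = v_157 = 0. Recurrence: v_k = 1 + (v_{k-1} + v_{k+1})/2 for 1 ≤ k ≤ 156. The particular solution to v_k − (v_{k-1} + v_{k+1})/2 = 1 is v_k = −k^2. Adding homogeneous solution A + B k and matching boundaries gives v_k = k (157 − k). Substituting k = 68: v_68 = 68 · 89 = 6052.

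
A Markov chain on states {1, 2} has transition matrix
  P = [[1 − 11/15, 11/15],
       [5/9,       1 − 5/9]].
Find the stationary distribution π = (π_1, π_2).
π_1 = 25/58, π_2 = 33/58

Solve πP = π with π_1 + π_2 = 1. From πP = π: π_1 · (1 − 11/15) + π_2 · 5/9 = π_1 ⇒ π_2 · 5/9 = π_1 · 11/15 ⇒ π_2/π_1 = (11/15)/(5/9) = 33/25. Together with π_1 + π_2 = 1:
  π_1 = (5/9)/(11/15 + 5/9) = (5/9)/(58/45) = 25/58,
  π_2 = (11/15)/(11/15 + 5/9) = (11/15)/(58/45) = 33/58.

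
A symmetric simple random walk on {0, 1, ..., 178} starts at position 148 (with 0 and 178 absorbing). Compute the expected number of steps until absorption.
E[τ | X_0 = 148] = 4440

Let v_k = E[τ | X_0 = k]. Boundary: v_0 = v_178 = 0. Recurrence: v_k = 1 + (v_{k-1} + v_{k+1})/2 for 1 ≤ k ≤ 177. The particular solution to v_k − (v_{k-1} + v_{k+1})/2 = 1 is v_k = −k^2. Adding homogeneous solution A + B k and matching boundaries gives v_k = k (178 − k). Substituting k = 148: v_148 = 148 · 30 = 4440.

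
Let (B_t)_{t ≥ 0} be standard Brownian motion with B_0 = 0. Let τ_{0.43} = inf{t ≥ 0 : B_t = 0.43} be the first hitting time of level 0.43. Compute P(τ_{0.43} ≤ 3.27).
P(τ_{0.43} ≤ 3.27) = 2(1 − Φ(0.43/√3.27)) = 2(1 − Φ(0.2378)) ≈ 0.8120

By the reflection principle for standard BM, P(τ_b ≤ t) = 2 · P(B_t ≥ b). Since B_t ~ N(0, t), P(B_t ≥ 0.43) = 1 − Φ(0.43/√t) = 1 − Φ(0.43/√3.27) = 1 − Φ(0.2378) ≈ 0.40602. Doubling: P(τ_{0.43} ≤ 3.27) ≈ 2 · 0.40602 = 0.81204 ≈ 0.8120.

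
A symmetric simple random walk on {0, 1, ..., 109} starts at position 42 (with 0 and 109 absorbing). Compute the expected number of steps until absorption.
E[τ | X_0 = 42] = 2814

Let v_k = E[τ | X_0 = k]. Boundary: v_0 = v_109 = 0. Recurrence: v_k = 1 + (v_{k-1} + v_{k+1})/2 for 1 ≤ k ≤ 108. The particular solution to v_k − (v_{k-1} + v_{k+1})/2 = 1 is v_k = −k^2. Adding homogeneous solution A + B k and matching boundaries gives v_k = k (109 − k). Substituting k = 42: v_42 = 42 · 67 = 2814.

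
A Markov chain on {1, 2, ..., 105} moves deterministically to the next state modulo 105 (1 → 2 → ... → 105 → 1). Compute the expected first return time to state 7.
E[T_7 | X_0 = 7] = 105

The chain cycles deterministically, so starting at state 7 it returns in exactly 105 steps. Equivalently, the stationary distribution is uniform π_j = 1/105 for every state j, so by Kac's formula E[T_7] = 1/π_7 = 105.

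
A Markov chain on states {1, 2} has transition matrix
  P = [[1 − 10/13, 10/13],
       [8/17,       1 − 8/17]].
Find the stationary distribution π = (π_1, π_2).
π_1 = 52/137, π_2 = 85/137

Solve πP = π with π_1 + π_2 = 1. From πP = π: π_1 · (1 − 10/13) + π_2 · 8/17 = π_1 ⇒ π_2 · 8/17 = π_1 · 10/13 ⇒ π_2/π_1 = (10/13)/(8/17) = 85/52. Together with π_1 + π_2 = 1:
  π_1 = (8/17)/(10/13 + 8/17) = (8/17)/(274/221) = 52/137,
  π_2 = (10/13)/(10/13 + 8/17) = (10/13)/(274/221) = 85/137.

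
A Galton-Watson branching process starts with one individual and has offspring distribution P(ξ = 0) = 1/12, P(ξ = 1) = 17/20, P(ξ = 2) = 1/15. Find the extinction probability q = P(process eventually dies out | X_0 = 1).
q = 1

Mean offspring μ = 0·1/12 + 1·17/20 + 2·1/15 = 59/60 ≤ 1. For μ ≤ 1 with offspring not concentrated at 1, the Galton-Watson process goes extinct almost surely, so q = 1.
(Algebraic check: The pgf is f(s) = 1/12 + 17/20·s + 1/15·s². The extinction probability q is the smallest fixed point of f in [0, 1]. Setting s = f(s):
  1/15·s² + (17/20 − 1)·s + 1/12 = 0
  1/15·s² − (1/12 + 1/15)·s + 1/12 = 0
which factors as (s − 1)·(1/15·s − 1/12) = 0, giving roots s = 1 and s = (1/12)/(1/15) = 5/4. Since 5/4 ≥ 1, the smallest root in [0, 1] is s = 1.)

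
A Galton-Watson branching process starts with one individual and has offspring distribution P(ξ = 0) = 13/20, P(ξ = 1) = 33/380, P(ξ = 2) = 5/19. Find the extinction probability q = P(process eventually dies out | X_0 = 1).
q = 1

Mean offspring μ = 0·13/20 + 1·33/380 + 2·5/19 = 233/380 ≤ 1. For μ ≤ 1 with offspring not concentrated at 1, the Galton-Watson process goes extinct almost surely, so q = 1.
(Algebraic check: The pgf is f(s) = 13/20 + 33/380·s + 5/19·s². The extinction probability q is the smallest fixed point of f in [0, 1]. Setting s = f(s):
  5/19·s² + (33/380 − 1)·s + 13/20 = 0
  5/19·s² − (13/20 + 5/19)·s + 13/20 = 0
which factors as (s − 1)·(5/19·s − 13/20) = 0, giving roots s = 1 and s = (13/20)/(5/19) = 247/100. Since 247/100 ≥ 1, the smallest root in [0, 1] is s = 1.)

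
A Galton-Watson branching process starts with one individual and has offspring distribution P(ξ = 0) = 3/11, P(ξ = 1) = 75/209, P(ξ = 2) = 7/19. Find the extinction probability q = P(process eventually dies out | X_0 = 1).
q = 57/77

The pgf is f(s) = 3/11 + 75/209·s + 7/19·s². The extinction probability q is the smallest fixed point of f in [0, 1]. Setting s = f(s):
  7/19·s² + (75/209 − 1)·s + 3/11 = 0
  7/19·s² − (3/11 + 7/19)·s + 3/11 = 0
which factors as (s − 1)·(7/19·s − 3/11) = 0, giving roots s = 1 and s = (3/11)/(7/19) = 57/77.
Mean offspring μ = 75/209 + 2·7/19 = 229/209 > 1 (supercritical), so q < 1. The extinction probability is the smaller root: q = (3/11)/(7/19) = 57/77.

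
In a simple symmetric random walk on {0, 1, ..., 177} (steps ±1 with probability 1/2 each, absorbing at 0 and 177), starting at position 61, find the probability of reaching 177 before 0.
P(hit 177 before 0) = 61/177

Let u_k = P(hit 177 before 0 | start at k). Then u_0 = 0, u_177 = 1, and u_k = u_{k-1}/2 + u_{k+1}/2 for 1 ≤ k ≤ 176. This harmonic recurrence is solved by u_k = k/177, giving u_61 = 61/177.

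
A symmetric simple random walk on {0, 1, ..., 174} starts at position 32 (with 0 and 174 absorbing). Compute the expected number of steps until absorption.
E[τ | X_0 = 32] = 4544

Let v_k = E[τ | X_0 = k]. Boundary: v_0 = v_174 = 0. Recurrence: v_k = 1 + (v_{k-1} + v_{k+1})/2 for 1 ≤ k ≤ 173. The particular solution to v_k − (v_{k-1} + v_{k+1})/2 = 1 is v_k = −k^2. Adding homogeneous solution A + B k and matching boundaries gives v_k = k (174 − k). Substituting k = 32: v_32 = 32 · 142 = 4544.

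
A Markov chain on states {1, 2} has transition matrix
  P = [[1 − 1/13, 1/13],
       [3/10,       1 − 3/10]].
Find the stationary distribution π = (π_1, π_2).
π_1 = 39/49, π_2 = 10/49

Solve πP = π with π_1 + π_2 = 1. From πP = π: π_1 · (1 − 1/13) + π_2 · 3/10 = π_1 ⇒ π_2 · 3/10 = π_1 · 1/13 ⇒ π_2/π_1 = (1/13)/(3/10) = 10/39. Together with π_1 + π_2 = 1:
  π_1 = (3/10)/(1/13 + 3/10) = (3/10)/(49/130) = 39/49,
  π_2 = (1/13)/(1/13 + 3/10) = (1/13)/(49/130) = 10/49.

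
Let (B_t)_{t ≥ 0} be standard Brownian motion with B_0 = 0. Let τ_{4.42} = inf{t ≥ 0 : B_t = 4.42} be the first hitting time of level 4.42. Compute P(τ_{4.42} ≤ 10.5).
P(τ_{4.42} ≤ 10.5) = 2(1 − Φ(4.42/√10.5)) = 2(1 − Φ(1.3640)) ≈ 0.1726

By the reflection principle for standard BM, P(τ_b ≤ t) = 2 · P(B_t ≥ b). Since B_t ~ N(0, t), P(B_t ≥ 4.42) = 1 − Φ(4.42/√t) = 1 − Φ(4.42/√10.5) = 1 − Φ(1.3640) ≈ 0.08628. Doubling: P(τ_{4.42} ≤ 10.5) ≈ 2 · 0.08628 = 0.17256 ≈ 0.1726.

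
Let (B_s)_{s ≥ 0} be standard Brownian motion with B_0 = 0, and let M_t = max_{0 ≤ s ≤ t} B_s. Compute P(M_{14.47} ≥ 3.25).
P(M_{14.47} ≥ 3.25) = 2·P(B_{14.47} ≥ 3.25) = 2(1 − Φ(3.25/√14.47)) ≈ 0.3929

By the reflection principle for Brownian motion, P(M_t ≥ a) = 2 · P(B_t ≥ a) for a ≥ 0. Since B_t ~ N(0, t), P(B_t ≥ 3.25) = 1 − Φ(3.25/√t) = 1 − Φ(3.25/√14.47) = 1 − Φ(0.8544). So
  P(M_{14.47} ≥ 3.25) = 2(1 − Φ(0.8544)) ≈ 0.3929.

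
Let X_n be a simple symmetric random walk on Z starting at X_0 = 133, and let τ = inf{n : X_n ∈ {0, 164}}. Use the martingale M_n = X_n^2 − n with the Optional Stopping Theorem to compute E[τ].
E[τ] = 4123

M_n = X_n^2 − n is a martingale (since E[X_{n+1}^2 | F_n] = X_n^2 + 1). By OST (τ has finite mean in a bounded region), E[M_τ] = E[M_0] = X_0^2 − 0 = 133^2 = 17689. Also E[M_τ] = E[X_τ^2] − E[τ]. The walk exits at 0 or 164, with P(hit 164 first) = 133/164, so E[X_τ^2] = 164^2 · 133/164 + 0 = 21812. Thus E[τ] = E[X_τ^2] − E[M_τ] = 21812 − 17689 = 4123 = 133(164 − 133) = 4123.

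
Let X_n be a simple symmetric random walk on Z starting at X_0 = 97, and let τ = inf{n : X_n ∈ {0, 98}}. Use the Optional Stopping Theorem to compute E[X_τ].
E[X_τ] = 97

X_n is a martingale and τ is a bounded-mean stopping time (indeed τ is finite a.s. with bounded expectation since the walk is in a bounded region). By the OST, E[X_τ] = E[X_0] = 97. Equivalently: E[X_τ] = 98 · P(hit 98 first) + 0 · P(hit 0 first) = 98 · (97/98) = 97.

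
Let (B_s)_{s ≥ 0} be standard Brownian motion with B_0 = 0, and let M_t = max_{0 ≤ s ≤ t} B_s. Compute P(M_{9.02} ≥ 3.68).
P(M_{9.02} ≥ 3.68) = 2·P(B_{9.02} ≥ 3.68) = 2(1 − Φ(3.68/√9.02)) ≈ 0.2205

By the reflection principle for Brownian motion, P(M_t ≥ a) = 2 · P(B_t ≥ a) for a ≥ 0. Since B_t ~ N(0, t), P(B_t ≥ 3.68) = 1 − Φ(3.68/√t) = 1 − Φ(3.68/√9.02) = 1 − Φ(1.2253). So
  P(M_{9.02} ≥ 3.68) = 2(1 − Φ(1.2253)) ≈ 0.2205.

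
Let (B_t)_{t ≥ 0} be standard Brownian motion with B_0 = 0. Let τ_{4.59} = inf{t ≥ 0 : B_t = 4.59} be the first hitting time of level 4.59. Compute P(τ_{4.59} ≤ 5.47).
P(τ_{4.59} ≤ 5.47) = 2(1 − Φ(4.59/√5.47)) = 2(1 − Φ(1.9625)) ≈ 0.0497

By the reflection principle for standard BM, P(τ_b ≤ t) = 2 · P(B_t ≥ b). Since B_t ~ N(0, t), P(B_t ≥ 4.59) = 1 − Φ(4.59/√t) = 1 − Φ(4.59/√5.47) = 1 − Φ(1.9625) ≈ 0.02485. Doubling: P(τ_{4.59} ≤ 5.47) ≈ 2 · 0.02485 = 0.04970 ≈ 0.0497.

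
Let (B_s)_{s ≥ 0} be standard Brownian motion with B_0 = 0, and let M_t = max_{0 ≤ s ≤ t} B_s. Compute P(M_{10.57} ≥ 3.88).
P(M_{10.57} ≥ 3.88) = 2·P(B_{10.57} ≥ 3.88) = 2(1 − Φ(3.88/√10.57)) ≈ 0.2327

By the reflection principle for Brownian motion, P(M_t ≥ a) = 2 · P(B_t ≥ a) for a ≥ 0. Since B_t ~ N(0, t), P(B_t ≥ 3.88) = 1 − Φ(3.88/√t) = 1 − Φ(3.88/√10.57) = 1 − Φ(1.1934). So
  P(M_{10.57} ≥ 3.88) = 2(1 − Φ(1.1934)) ≈ 0.2327.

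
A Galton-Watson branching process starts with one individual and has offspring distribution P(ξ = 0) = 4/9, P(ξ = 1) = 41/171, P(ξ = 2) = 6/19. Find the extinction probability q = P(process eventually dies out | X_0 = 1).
q = 1

Mean offspring μ = 0·4/9 + 1·41/171 + 2·6/19 = 149/171 ≤ 1. For μ ≤ 1 with offspring not concentrated at 1, the Galton-Watson process goes extinct almost surely, so q = 1.
(Algebraic check: The pgf is f(s) = 4/9 + 41/171·s + 6/19·s². The extinction probability q is the smallest fixed point of f in [0, 1]. Setting s = f(s):
  6/19·s² + (41/171 − 1)·s + 4/9 = 0
  6/19·s² − (4/9 + 6/19)·s + 4/9 = 0
which factors as (s − 1)·(6/19·s − 4/9) = 0, giving roots s = 1 and s = (4/9)/(6/19) = 38/27. Since 38/27 ≥ 1, the smallest root in [0, 1] is s = 1.)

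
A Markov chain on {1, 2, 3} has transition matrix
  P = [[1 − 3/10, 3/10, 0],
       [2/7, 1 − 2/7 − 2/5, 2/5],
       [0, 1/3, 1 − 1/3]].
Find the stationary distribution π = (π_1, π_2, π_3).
π = (100/331, 105/331, 126/331)

This is a birth-death chain on three states, which satisfies detailed balance: π_1 · P_{12} = π_2 · P_{21} and π_2 · P_{23} = π_3 · P_{32}.
From π_1 · 3/10 = π_2 · 2/7: π_2/π_1 = (3/10)/(2/7) = 21/20.
From π_2 · 2/5 = π_3 · 1/3: π_3/π_2 = (2/5)/(1/3) = 6/5.
Take π_1 proportional to 1; then unnormalized π = (1, 21/20, 63/50). Normalize by dividing by the sum 331/100:
  π = (100/331, 105/331, 126/331).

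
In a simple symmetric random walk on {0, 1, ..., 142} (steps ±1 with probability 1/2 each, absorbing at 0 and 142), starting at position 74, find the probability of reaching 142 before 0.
P(hit 142 before 0) = 74/142 = 37/71

Let u_k = P(hit 142 before 0 | start at k). Then u_0 = 0, u_142 = 1, and u_k = u_{k-1}/2 + u_{k+1}/2 for 1 ≤ k ≤ 141. This harmonic recurrence is solved by u_k = k/142, giving u_74 = 74/142 = 37/71.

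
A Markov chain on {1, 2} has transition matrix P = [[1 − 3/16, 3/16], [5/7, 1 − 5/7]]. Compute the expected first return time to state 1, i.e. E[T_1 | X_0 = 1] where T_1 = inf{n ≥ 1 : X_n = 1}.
E[T_1 | X_0 = 1] = 1/π_1 = 101/80

For an irreducible recurrent Markov chain with stationary distribution π, E[T_i | X_0 = i] = 1/π_i (Kac's formula). Here π_1 = (5/7)/(3/16 + 5/7) = (5/7)/(101/112) = 80/101, so E[T_1 | X_0 = 1] = 1/π_1 = (3/16 + 5/7)/(5/7) = (101/112)/(5/7) = 101/80.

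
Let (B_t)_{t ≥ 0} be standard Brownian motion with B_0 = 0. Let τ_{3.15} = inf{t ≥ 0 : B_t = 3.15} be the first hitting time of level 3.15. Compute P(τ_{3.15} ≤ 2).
P(τ_{3.15} ≤ 2) = 2(1 − Φ(3.15/√2)) = 2(1 − Φ(2.2274)) ≈ 0.0259

By the reflection principle for standard BM, P(τ_b ≤ t) = 2 · P(B_t ≥ b). Since B_t ~ N(0, t), P(B_t ≥ 3.15) = 1 − Φ(3.15/√t) = 1 − Φ(3.15/√2) = 1 − Φ(2.2274) ≈ 0.01296. Doubling: P(τ_{3.15} ≤ 2) ≈ 2 · 0.01296 = 0.02592 ≈ 0.0259.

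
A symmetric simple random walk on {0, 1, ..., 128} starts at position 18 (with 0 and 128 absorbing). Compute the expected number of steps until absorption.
E[τ | X_0 = 18] = 1980

Let v_k = E[τ | X_0 = k]. Boundary: v_0 = v_128 = 0. Recurrence: v_k = 1 + (v_{k-1} + v_{k+1})/2 for 1 ≤ k ≤ 127. The particular solution to v_k − (v_{k-1} + v_{k+1})/2 = 1 is v_k = −k^2. Adding homogeneous solution A + B k and matching boundaries gives v_k = k (128 − k). Substituting k = 18: v_18 = 18 · 110 = 1980.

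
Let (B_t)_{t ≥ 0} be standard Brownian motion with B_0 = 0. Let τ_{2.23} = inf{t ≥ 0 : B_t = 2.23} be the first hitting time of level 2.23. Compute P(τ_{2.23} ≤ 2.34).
P(τ_{2.23} ≤ 2.34) = 2(1 − Φ(2.23/√2.34)) = 2(1 − Φ(1.4578)) ≈ 0.1449

By the reflection principle for standard BM, P(τ_b ≤ t) = 2 · P(B_t ≥ b). Since B_t ~ N(0, t), P(B_t ≥ 2.23) = 1 − Φ(2.23/√t) = 1 − Φ(2.23/√2.34) = 1 − Φ(1.4578) ≈ 0.07245. Doubling: P(τ_{2.23} ≤ 2.34) ≈ 2 · 0.07245 = 0.14490 ≈ 0.1449.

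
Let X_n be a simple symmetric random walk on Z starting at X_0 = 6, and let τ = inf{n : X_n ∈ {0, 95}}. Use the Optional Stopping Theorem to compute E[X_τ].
E[X_τ] = 6

X_n is a martingale and τ is a bounded-mean stopping time (indeed τ is finite a.s. with bounded expectation since the walk is in a bounded region). By the OST, E[X_τ] = E[X_0] = 6. Equivalently: E[X_τ] = 95 · P(hit 95 first) + 0 · P(hit 0 first) = 95 · (6/95) = 6.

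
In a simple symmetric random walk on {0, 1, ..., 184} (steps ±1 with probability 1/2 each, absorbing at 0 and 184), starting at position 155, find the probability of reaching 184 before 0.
P(hit 184 before 0) = 155/184

Let u_k = P(hit 184 before 0 | start at k). Then u_0 = 0, u_184 = 1, and u_k = u_{k-1}/2 + u_{k+1}/2 for 1 ≤ k ≤ 183. This harmonic recurrence is solved by u_k = k/184, giving u_155 = 155/184.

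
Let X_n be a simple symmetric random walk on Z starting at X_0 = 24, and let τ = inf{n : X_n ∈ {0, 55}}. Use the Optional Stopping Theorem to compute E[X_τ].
E[X_τ] = 24

X_n is a martingale and τ is a bounded-mean stopping time (indeed τ is finite a.s. with bounded expectation since the walk is in a bounded region). By the OST, E[X_τ] = E[X_0] = 24. Equivalently: E[X_τ] = 55 · P(hit 55 first) + 0 · P(hit 0 first) = 55 · (24/55) = 24.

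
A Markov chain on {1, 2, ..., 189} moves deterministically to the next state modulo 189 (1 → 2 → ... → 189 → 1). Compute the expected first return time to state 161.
E[T_161 | X_0 = 161] = 189

The chain cycles deterministically, so starting at state 161 it returns in exactly 189 steps. Equivalently, the stationary distribution is uniform π_j = 1/189 for every state j, so by Kac's formula E[T_161] = 1/π_161 = 189.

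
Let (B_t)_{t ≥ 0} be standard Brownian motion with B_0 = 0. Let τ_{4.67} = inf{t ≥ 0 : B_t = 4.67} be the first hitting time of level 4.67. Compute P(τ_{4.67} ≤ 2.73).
P(τ_{4.67} ≤ 2.73) = 2(1 − Φ(4.67/√2.73)) = 2(1 − Φ(2.8264)) ≈ 0.0047

By the reflection principle for standard BM, P(τ_b ≤ t) = 2 · P(B_t ≥ b). Since B_t ~ N(0, t), P(B_t ≥ 4.67) = 1 − Φ(4.67/√t) = 1 − Φ(4.67/√2.73) = 1 − Φ(2.8264) ≈ 0.00235. Doubling: P(τ_{4.67} ≤ 2.73) ≈ 2 · 0.00235 = 0.00470 ≈ 0.0047.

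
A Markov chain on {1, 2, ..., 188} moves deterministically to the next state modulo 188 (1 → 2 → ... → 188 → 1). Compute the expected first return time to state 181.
E[T_181 | X_0 = 181] = 188

The chain cycles deterministically, so starting at state 181 it returns in exactly 188 steps. Equivalently, the stationary distribution is uniform π_j = 1/188 for every state j, so by Kac's formula E[T_181] = 1/π_181 = 188.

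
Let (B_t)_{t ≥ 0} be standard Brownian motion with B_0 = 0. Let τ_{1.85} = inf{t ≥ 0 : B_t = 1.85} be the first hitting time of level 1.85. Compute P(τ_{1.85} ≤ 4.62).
P(τ_{1.85} ≤ 4.62) = 2(1 − Φ(1.85/√4.62)) = 2(1 − Φ(0.8607)) ≈ 0.3894

By the reflection principle for standard BM, P(τ_b ≤ t) = 2 · P(B_t ≥ b). Since B_t ~ N(0, t), P(B_t ≥ 1.85) = 1 − Φ(1.85/√t) = 1 − Φ(1.85/√4.62) = 1 − Φ(0.8607) ≈ 0.19470. Doubling: P(τ_{1.85} ≤ 4.62) ≈ 2 · 0.19470 = 0.38940 ≈ 0.3894.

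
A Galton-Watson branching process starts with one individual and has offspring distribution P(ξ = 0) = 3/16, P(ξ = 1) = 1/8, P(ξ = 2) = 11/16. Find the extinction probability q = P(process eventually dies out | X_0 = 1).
q = 3/11

The pgf is f(s) = 3/16 + 1/8·s + 11/16·s². The extinction probability q is the smallest fixed point of f in [0, 1]. Setting s = f(s):
  11/16·s² + (1/8 − 1)·s + 3/16 = 0
  11/16·s² − (3/16 + 11/16)·s + 3/16 = 0
which factors as (s − 1)·(11/16·s − 3/16) = 0, giving roots s = 1 and s = (3/16)/(11/16) = 3/11.
Mean offspring μ = 1/8 + 2·11/16 = 3/2 > 1 (supercritical), so q < 1. The extinction probability is the smaller root: q = (3/16)/(11/16) = 3/11.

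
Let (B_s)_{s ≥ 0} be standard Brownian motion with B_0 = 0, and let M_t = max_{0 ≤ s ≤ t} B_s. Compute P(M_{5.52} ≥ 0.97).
P(M_{5.52} ≥ 0.97) = 2·P(B_{5.52} ≥ 0.97) = 2(1 − Φ(0.97/√5.52)) ≈ 0.6797

By the reflection principle for Brownian motion, P(M_t ≥ a) = 2 · P(B_t ≥ a) for a ≥ 0. Since B_t ~ N(0, t), P(B_t ≥ 0.97) = 1 − Φ(0.97/√t) = 1 − Φ(0.97/√5.52) = 1 − Φ(0.4129). So
  P(M_{5.52} ≥ 0.97) = 2(1 − Φ(0.4129)) ≈ 0.6797.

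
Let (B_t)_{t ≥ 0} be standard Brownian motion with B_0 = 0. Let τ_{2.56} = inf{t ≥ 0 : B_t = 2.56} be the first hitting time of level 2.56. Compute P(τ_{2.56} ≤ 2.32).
P(τ_{2.56} ≤ 2.32) = 2(1 − Φ(2.56/√2.32)) = 2(1 − Φ(1.6807)) ≈ 0.0928

By the reflection principle for standard BM, P(τ_b ≤ t) = 2 · P(B_t ≥ b). Since B_t ~ N(0, t), P(B_t ≥ 2.56) = 1 − Φ(2.56/√t) = 1 − Φ(2.56/√2.32) = 1 − Φ(1.6807) ≈ 0.04641. Doubling: P(τ_{2.56} ≤ 2.32) ≈ 2 · 0.04641 = 0.09282 ≈ 0.0928.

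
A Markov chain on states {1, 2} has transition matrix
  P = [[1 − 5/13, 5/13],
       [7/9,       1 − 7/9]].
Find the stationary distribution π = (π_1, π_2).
π_1 = 91/136, π_2 = 45/136

Solve πP = π with π_1 + π_2 = 1. From πP = π: π_1 · (1 − 5/13) + π_2 · 7/9 = π_1 ⇒ π_2 · 7/9 = π_1 · 5/13 ⇒ π_2/π_1 = (5/13)/(7/9) = 45/91. Together with π_1 + π_2 = 1:
  π_1 = (7/9)/(5/13 + 7/9) = (7/9)/(136/117) = 91/136,
  π_2 = (5/13)/(5/13 + 7/9) = (5/13)/(136/117) = 45/136.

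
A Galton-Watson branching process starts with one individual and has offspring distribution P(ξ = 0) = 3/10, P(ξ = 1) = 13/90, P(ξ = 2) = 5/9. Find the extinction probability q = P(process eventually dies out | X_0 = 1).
q = 27/50

The pgf is f(s) = 3/10 + 13/90·s + 5/9·s². The extinction probability q is the smallest fixed point of f in [0, 1]. Setting s = f(s):
  5/9·s² + (13/90 − 1)·s + 3/10 = 0
  5/9·s² − (3/10 + 5/9)·s + 3/10 = 0
which factors as (s − 1)·(5/9·s − 3/10) = 0, giving roots s = 1 and s = (3/10)/(5/9) = 27/50.
Mean offspring μ = 13/90 + 2·5/9 = 113/90 > 1 (supercritical), so q < 1. The extinction probability is the smaller root: q = (3/10)/(5/9) = 27/50.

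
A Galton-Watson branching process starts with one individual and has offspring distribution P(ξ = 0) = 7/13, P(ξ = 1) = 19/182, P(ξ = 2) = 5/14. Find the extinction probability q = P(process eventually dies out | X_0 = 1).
q = 1

Mean offspring μ = 0·7/13 + 1·19/182 + 2·5/14 = 149/182 ≤ 1. For μ ≤ 1 with offspring not concentrated at 1, the Galton-Watson process goes extinct almost surely, so q = 1.
(Algebraic check: The pgf is f(s) = 7/13 + 19/182·s + 5/14·s². The extinction probability q is the smallest fixed point of f in [0, 1]. Setting s = f(s):
  5/14·s² + (19/182 − 1)·s + 7/13 = 0
  5/14·s² − (7/13 + 5/14)·s + 7/13 = 0
which factors as (s − 1)·(5/14·s − 7/13) = 0, giving roots s = 1 and s = (7/13)/(5/14) = 98/65. Since 98/65 ≥ 1, the smallest root in [0, 1] is s = 1.)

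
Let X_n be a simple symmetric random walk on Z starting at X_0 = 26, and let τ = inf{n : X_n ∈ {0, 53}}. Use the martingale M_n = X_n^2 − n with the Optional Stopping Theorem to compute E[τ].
E[τ] = 702

M_n = X_n^2 − n is a martingale (since E[X_{n+1}^2 | F_n] = X_n^2 + 1). By OST (τ has finite mean in a bounded region), E[M_τ] = E[M_0] = X_0^2 − 0 = 26^2 = 676. Also E[M_τ] = E[X_τ^2] − E[τ]. The walk exits at 0 or 53, with P(hit 53 first) = 26/53, so E[X_τ^2] = 53^2 · 26/53 + 0 = 1378. Thus E[τ] = E[X_τ^2] − E[M_τ] = 1378 − 676 = 702 = 26(53 − 26) = 702.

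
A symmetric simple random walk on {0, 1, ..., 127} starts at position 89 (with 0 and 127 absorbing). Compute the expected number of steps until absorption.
E[τ | X_0 = 89] = 3382

Let v_k = E[τ | X_0 = k]. Boundary: v_0 = v_127 = 0. Recurrence: v_k = 1 + (v_{k-1} + v_{k+1})/2 for 1 ≤ k ≤ 126. The particular solution to v_k − (v_{k-1} + v_{k+1})/2 = 1 is v_k = −k^2. Adding homogeneous solution A + B k and matching boundaries gives v_k = k (127 − k). Substituting k = 89: v_89 = 89 · 38 = 3382.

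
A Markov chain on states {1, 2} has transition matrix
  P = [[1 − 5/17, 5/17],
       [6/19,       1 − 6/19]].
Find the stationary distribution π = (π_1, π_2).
π_1 = 102/197, π_2 = 95/197

Solve πP = π with π_1 + π_2 = 1. From πP = π: π_1 · (1 − 5/17) + π_2 · 6/19 = π_1 ⇒ π_2 · 6/19 = π_1 · 5/17 ⇒ π_2/π_1 = (5/17)/(6/19) = 95/102. Together with π_1 + π_2 = 1:
  π_1 = (6/19)/(5/17 + 6/19) = (6/19)/(197/323) = 102/197,
  π_2 = (5/17)/(5/17 + 6/19) = (5/17)/(197/323) = 95/197.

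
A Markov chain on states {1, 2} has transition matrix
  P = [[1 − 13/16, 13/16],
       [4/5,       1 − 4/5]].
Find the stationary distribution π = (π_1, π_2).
π_1 = 64/129, π_2 = 65/129

Solve πP = π with π_1 + π_2 = 1. From πP = π: π_1 · (1 − 13/16) + π_2 · 4/5 = π_1 ⇒ π_2 · 4/5 = π_1 · 13/16 ⇒ π_2/π_1 = (13/16)/(4/5) = 65/64. Together with π_1 + π_2 = 1:
  π_1 = (4/5)/(13/16 + 4/5) = (4/5)/(129/80) = 64/129,
  π_2 = (13/16)/(13/16 + 4/5) = (13/16)/(129/80) = 65/129.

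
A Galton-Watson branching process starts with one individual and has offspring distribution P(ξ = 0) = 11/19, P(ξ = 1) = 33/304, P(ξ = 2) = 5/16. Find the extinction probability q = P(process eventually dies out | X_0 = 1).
q = 1

Mean offspring μ = 0·11/19 + 1·33/304 + 2·5/16 = 223/304 ≤ 1. For μ ≤ 1 with offspring not concentrated at 1, the Galton-Watson process goes extinct almost surely, so q = 1.
(Algebraic check: The pgf is f(s) = 11/19 + 33/304·s + 5/16·s². The extinction probability q is the smallest fixed point of f in [0, 1]. Setting s = f(s):
  5/16·s² + (33/304 − 1)·s + 11/19 = 0
  5/16·s² − (11/19 + 5/16)·s + 11/19 = 0
which factors as (s − 1)·(5/16·s − 11/19) = 0, giving roots s = 1 and s = (11/19)/(5/16) = 176/95. Since 176/95 ≥ 1, the smallest root in [0, 1] is s = 1.)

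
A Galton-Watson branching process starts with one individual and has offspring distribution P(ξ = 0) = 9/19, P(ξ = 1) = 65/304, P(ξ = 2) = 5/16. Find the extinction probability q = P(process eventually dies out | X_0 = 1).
q = 1

Mean offspring μ = 0·9/19 + 1·65/304 + 2·5/16 = 255/304 ≤ 1. For μ ≤ 1 with offspring not concentrated at 1, the Galton-Watson process goes extinct almost surely, so q = 1.
(Algebraic check: The pgf is f(s) = 9/19 + 65/304·s + 5/16·s². The extinction probability q is the smallest fixed point of f in [0, 1]. Setting s = f(s):
  5/16·s² + (65/304 − 1)·s + 9/19 = 0
  5/16·s² − (9/19 + 5/16)·s + 9/19 = 0
which factors as (s − 1)·(5/16·s − 9/19) = 0, giving roots s = 1 and s = (9/19)/(5/16) = 144/95. Since 144/95 ≥ 1, the smallest root in [0, 1] is s = 1.)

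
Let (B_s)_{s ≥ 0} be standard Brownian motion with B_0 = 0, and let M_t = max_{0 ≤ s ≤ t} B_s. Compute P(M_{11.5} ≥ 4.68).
P(M_{11.5} ≥ 4.68) = 2·P(B_{11.5} ≥ 4.68) = 2(1 − Φ(4.68/√11.5)) ≈ 0.1676

By the reflection principle for Brownian motion, P(M_t ≥ a) = 2 · P(B_t ≥ a) for a ≥ 0. Since B_t ~ N(0, t), P(B_t ≥ 4.68) = 1 − Φ(4.68/√t) = 1 − Φ(4.68/√11.5) = 1 − Φ(1.3801). So
  P(M_{11.5} ≥ 4.68) = 2(1 − Φ(1.3801)) ≈ 0.1676.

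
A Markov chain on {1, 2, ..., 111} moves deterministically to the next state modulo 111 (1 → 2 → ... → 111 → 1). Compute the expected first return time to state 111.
E[T_111 | X_0 = 111] = 111

The chain cycles deterministically, so starting at state 111 it returns in exactly 111 steps. Equivalently, the stationary distribution is uniform π_j = 1/111 for every state j, so by Kac's formula E[T_111] = 1/π_111 = 111.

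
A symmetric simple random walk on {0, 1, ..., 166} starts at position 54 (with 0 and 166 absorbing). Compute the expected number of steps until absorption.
E[τ | X_0 = 54] = 6048

Let v_k = E[τ | X_0 = k]. Boundary: v_0 = v_166 = 0. Recurrence: v_k = 1 + (v_{k-1} + v_{k+1})/2 for 1 ≤ k ≤ 165. The particular solution to v_k − (v_{k-1} + v_{k+1})/2 = 1 is v_k = −k^2. Adding homogeneous solution A + B k and matching boundaries gives v_k = k (166 − k). Substituting k = 54: v_54 = 54 · 112 = 6048.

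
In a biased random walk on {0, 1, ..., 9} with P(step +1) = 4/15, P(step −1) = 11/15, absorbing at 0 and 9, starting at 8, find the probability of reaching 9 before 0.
P(hit 9 before 0) = (1 − (11/4)^8) / (1 − (11/4)^9) = 122453340/336812221

Let u_k denote P(reach 9 before 0 | start at k). Boundary: u_0 = 0, u_9 = 1. Recurrence: u_k = 4/15·u_{k+1} + 11/15·u_{k-1} for 1 ≤ k ≤ 8. Try u_k = A + B·r^k with r = q/p = (11/15)/(4/15) = 11/4. Substitution satisfies the recurrence; boundary conditions give:
  u_k = (1 − r^k) / (1 − r^N) = (1 − (11/4)^8) / (1 − (11/4)^9) = 122453340/336812221.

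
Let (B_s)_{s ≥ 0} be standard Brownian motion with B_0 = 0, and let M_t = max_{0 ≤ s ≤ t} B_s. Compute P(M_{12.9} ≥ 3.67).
P(M_{12.9} ≥ 3.67) = 2·P(B_{12.9} ≥ 3.67) = 2(1 − Φ(3.67/√12.9)) ≈ 0.3069

By the reflection principle for Brownian motion, P(M_t ≥ a) = 2 · P(B_t ≥ a) for a ≥ 0. Since B_t ~ N(0, t), P(B_t ≥ 3.67) = 1 − Φ(3.67/√t) = 1 − Φ(3.67/√12.9) = 1 − Φ(1.0218). So
  P(M_{12.9} ≥ 3.67) = 2(1 − Φ(1.0218)) ≈ 0.3069.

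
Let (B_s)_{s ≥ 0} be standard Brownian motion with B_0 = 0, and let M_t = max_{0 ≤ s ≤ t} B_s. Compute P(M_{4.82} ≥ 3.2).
P(M_{4.82} ≥ 3.2) = 2·P(B_{4.82} ≥ 3.2) = 2(1 − Φ(3.2/√4.82)) ≈ 0.1450

By the reflection principle for Brownian motion, P(M_t ≥ a) = 2 · P(B_t ≥ a) for a ≥ 0. Since B_t ~ N(0, t), P(B_t ≥ 3.2) = 1 − Φ(3.2/√t) = 1 − Φ(3.2/√4.82) = 1 − Φ(1.4576). So
  P(M_{4.82} ≥ 3.2) = 2(1 − Φ(1.4576)) ≈ 0.1450.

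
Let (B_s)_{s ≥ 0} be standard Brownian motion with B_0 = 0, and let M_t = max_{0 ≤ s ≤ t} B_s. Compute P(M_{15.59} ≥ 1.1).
P(M_{15.59} ≥ 1.1) = 2·P(B_{15.59} ≥ 1.1) = 2(1 − Φ(1.1/√15.59)) ≈ 0.7806

By the reflection principle for Brownian motion, P(M_t ≥ a) = 2 · P(B_t ≥ a) for a ≥ 0. Since B_t ~ N(0, t), P(B_t ≥ 1.1) = 1 − Φ(1.1/√t) = 1 − Φ(1.1/√15.59) = 1 − Φ(0.2786). So
  P(M_{15.59} ≥ 1.1) = 2(1 − Φ(0.2786)) ≈ 0.7806.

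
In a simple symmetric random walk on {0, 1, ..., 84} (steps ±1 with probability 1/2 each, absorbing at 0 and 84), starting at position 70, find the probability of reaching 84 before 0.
P(hit 84 before 0) = 70/84 = 5/6

Let u_k = P(hit 84 before 0 | start at k). Then u_0 = 0, u_84 = 1, and u_k = u_{k-1}/2 + u_{k+1}/2 for 1 ≤ k ≤ 83. This harmonic recurrence is solved by u_k = k/84, giving u_70 = 70/84 = 5/6.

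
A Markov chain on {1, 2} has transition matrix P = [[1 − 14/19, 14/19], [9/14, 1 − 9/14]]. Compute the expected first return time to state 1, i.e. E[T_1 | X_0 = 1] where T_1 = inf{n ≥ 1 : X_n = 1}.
E[T_1 | X_0 = 1] = 1/π_1 = 367/171

For an irreducible recurrent Markov chain with stationary distribution π, E[T_i | X_0 = i] = 1/π_i (Kac's formula). Here π_1 = (9/14)/(14/19 + 9/14) = (9/14)/(367/266) = 171/367, so E[T_1 | X_0 = 1] = 1/π_1 = (14/19 + 9/14)/(9/14) = (367/266)/(9/14) = 367/171.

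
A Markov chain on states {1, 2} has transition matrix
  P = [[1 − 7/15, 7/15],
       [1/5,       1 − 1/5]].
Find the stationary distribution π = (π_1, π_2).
π_1 = 3/10, π_2 = 7/10

Solve πP = π with π_1 + π_2 = 1. From πP = π: π_1 · (1 − 7/15) + π_2 · 1/5 = π_1 ⇒ π_2 · 1/5 = π_1 · 7/15 ⇒ π_2/π_1 = (7/15)/(1/5) = 7/3. Together with π_1 + π_2 = 1:
  π_1 = (1/5)/(7/15 + 1/5) = (1/5)/(2/3) = 3/10,
  π_2 = (7/15)/(7/15 + 1/5) = (7/15)/(2/3) = 7/10.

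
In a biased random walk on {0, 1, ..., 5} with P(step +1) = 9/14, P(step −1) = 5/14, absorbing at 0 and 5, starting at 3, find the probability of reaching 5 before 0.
P(hit 5 before 0) = (1 − (5/9)^3) / (1 − (5/9)^5) = 12231/13981

Let u_k denote P(reach 5 before 0 | start at k). Boundary: u_0 = 0, u_5 = 1. Recurrence: u_k = 9/14·u_{k+1} + 5/14·u_{k-1} for 1 ≤ k ≤ 4. Try u_k = A + B·r^k with r = q/p = (5/14)/(9/14) = 5/9. Substitution satisfies the recurrence; boundary conditions give:
  u_k = (1 − r^k) / (1 − r^N) = (1 − (5/9)^3) / (1 − (5/9)^5) = 12231/13981.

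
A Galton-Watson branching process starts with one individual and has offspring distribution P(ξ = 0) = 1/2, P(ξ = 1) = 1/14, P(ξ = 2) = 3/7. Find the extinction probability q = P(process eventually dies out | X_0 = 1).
q = 1

Mean offspring μ = 0·1/2 + 1·1/14 + 2·3/7 = 13/14 ≤ 1. For μ ≤ 1 with offspring not concentrated at 1, the Galton-Watson process goes extinct almost surely, so q = 1.
(Algebraic check: The pgf is f(s) = 1/2 + 1/14·s + 3/7·s². The extinction probability q is the smallest fixed point of f in [0, 1]. Setting s = f(s):
  3/7·s² + (1/14 − 1)·s + 1/2 = 0
  3/7·s² − (1/2 + 3/7)·s + 1/2 = 0
which factors as (s − 1)·(3/7·s − 1/2) = 0, giving roots s = 1 and s = (1/2)/(3/7) = 7/6. Since 7/6 ≥ 1, the smallest root in [0, 1] is s = 1.)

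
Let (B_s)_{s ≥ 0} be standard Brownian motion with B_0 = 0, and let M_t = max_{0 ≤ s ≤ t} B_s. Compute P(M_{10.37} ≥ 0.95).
P(M_{10.37} ≥ 0.95) = 2·P(B_{10.37} ≥ 0.95) = 2(1 − Φ(0.95/√10.37)) ≈ 0.7680

By the reflection principle for Brownian motion, P(M_t ≥ a) = 2 · P(B_t ≥ a) for a ≥ 0. Since B_t ~ N(0, t), P(B_t ≥ 0.95) = 1 − Φ(0.95/√t) = 1 − Φ(0.95/√10.37) = 1 − Φ(0.2950). So
  P(M_{10.37} ≥ 0.95) = 2(1 − Φ(0.2950)) ≈ 0.7680.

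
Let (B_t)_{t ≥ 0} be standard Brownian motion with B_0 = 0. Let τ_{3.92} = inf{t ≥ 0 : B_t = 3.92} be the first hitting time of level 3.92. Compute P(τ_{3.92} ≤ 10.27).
P(τ_{3.92} ≤ 10.27) = 2(1 − Φ(3.92/√10.27)) = 2(1 − Φ(1.2232)) ≈ 0.2213

By the reflection principle for standard BM, P(τ_b ≤ t) = 2 · P(B_t ≥ b). Since B_t ~ N(0, t), P(B_t ≥ 3.92) = 1 − Φ(3.92/√t) = 1 − Φ(3.92/√10.27) = 1 − Φ(1.2232) ≈ 0.11063. Doubling: P(τ_{3.92} ≤ 10.27) ≈ 2 · 0.11063 = 0.22126 ≈ 0.2213.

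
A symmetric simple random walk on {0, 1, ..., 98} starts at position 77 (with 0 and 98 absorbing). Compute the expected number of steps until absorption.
E[τ | X_0 = 77] = 1617

Let v_k = E[τ | X_0 = k]. Boundary: v_0 = v_98 = 0. Recurrence: v_k = 1 + (v_{k-1} + v_{k+1})/2 for 1 ≤ k ≤ 97. The particular solution to v_k − (v_{k-1} + v_{k+1})/2 = 1 is v_k = −k^2. Adding homogeneous solution A + B k and matching boundaries gives v_k = k (98 − k). Substituting k = 77: v_77 = 77 · 21 = 1617.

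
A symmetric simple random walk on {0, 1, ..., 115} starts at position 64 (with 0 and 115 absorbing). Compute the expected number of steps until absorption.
E[τ | X_0 = 64] = 3264

Let v_k = E[τ | X_0 = k]. Boundary: v_0 = v_115 = 0. Recurrence: v_k = 1 + (v_{k-1} + v_{k+1})/2 for 1 ≤ k ≤ 114. The particular solution to v_k − (v_{k-1} + v_{k+1})/2 = 1 is v_k = −k^2. Adding homogeneous solution A + B k and matching boundaries gives v_k = k (115 − k). Substituting k = 64: v_64 = 64 · 51 = 3264.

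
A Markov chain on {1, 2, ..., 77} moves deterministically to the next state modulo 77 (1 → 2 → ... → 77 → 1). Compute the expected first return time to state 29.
E[T_29 | X_0 = 29] = 77

The chain cycles deterministically, so starting at state 29 it returns in exactly 77 steps. Equivalently, the stationary distribution is uniform π_j = 1/77 for every state j, so by Kac's formula E[T_29] = 1/π_29 = 77.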